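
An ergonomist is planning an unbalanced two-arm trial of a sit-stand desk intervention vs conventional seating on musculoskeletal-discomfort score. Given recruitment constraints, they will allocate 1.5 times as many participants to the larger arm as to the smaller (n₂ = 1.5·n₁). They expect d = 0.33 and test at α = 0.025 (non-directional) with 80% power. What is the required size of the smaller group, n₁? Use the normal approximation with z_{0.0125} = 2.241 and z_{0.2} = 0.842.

n₁ = 146

With allocation ratio k = n₂/n₁ = 1.5, Var(x̄₁−x̄₂) = σ²(1/n₁ + 1/(k·n₁)) = σ²·(k+1)/(k·n₁).
So n₁ = (1 + 1/k)·((z_{α/2} + z_β)/d)² = 1.667 × (3.083/0.33)².
n₁ = 1.667 × 87.28 = 145.5.
Round up: n₁ = 146, giving n₂ = 1.5 × 146 = 219.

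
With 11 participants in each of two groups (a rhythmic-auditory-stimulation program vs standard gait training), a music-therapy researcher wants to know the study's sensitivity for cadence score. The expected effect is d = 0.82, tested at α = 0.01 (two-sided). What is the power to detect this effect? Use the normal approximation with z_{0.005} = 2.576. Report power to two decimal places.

power ≈ 0.26

For two equal groups, power = Φ(d·√(n/2) − z_{α/2}).
d·√(n/2) = 0.82 × √(11/2) = 0.82 × 2.345 = 1.923.
z_β = 1.923 − 2.576 = -0.653.
Power = Φ(-0.653) = 0.257.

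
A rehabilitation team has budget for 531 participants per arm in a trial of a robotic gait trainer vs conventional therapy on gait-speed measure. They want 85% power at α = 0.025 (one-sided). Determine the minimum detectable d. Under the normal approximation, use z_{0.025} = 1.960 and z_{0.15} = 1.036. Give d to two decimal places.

For two independent groups of n = 531 each: d_min = (z_{α} + z_β)·√(2/n).
z-sum = 1.960 + 1.036 = 2.996.
d_min = 2.996 × √(2/531) = 2.996 × 0.0614 = 0.184.

d_min ≈ 0.18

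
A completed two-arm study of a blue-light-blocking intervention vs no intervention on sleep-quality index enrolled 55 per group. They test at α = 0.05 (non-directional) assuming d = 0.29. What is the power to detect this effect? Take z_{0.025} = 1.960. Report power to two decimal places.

For two equal groups, power = Φ(d·√(n/2) − z_{α/2}).
d·√(n/2) = 0.29 × √(55/2) = 0.29 × 5.244 = 1.521.
z_β = 1.521 − 1.960 = -0.439.
Power = Φ(-0.439) = 0.330.

power ≈ 0.33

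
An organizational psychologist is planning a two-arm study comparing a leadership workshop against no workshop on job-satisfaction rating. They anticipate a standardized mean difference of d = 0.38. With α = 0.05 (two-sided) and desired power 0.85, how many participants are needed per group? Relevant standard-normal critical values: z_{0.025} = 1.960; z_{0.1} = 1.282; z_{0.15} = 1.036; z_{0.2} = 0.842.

n = 125 per group

For two independent groups with equal n: n = 2·((z_{α/2} + z_β) / d)².
z_{α/2} + z_β = 1.960 + 1.036 = 2.996.
n = 2 × (2.996 / 0.38)² = 2 × 7.884² = 2 × 62.16 = 124.3.
Round up to the next whole participant.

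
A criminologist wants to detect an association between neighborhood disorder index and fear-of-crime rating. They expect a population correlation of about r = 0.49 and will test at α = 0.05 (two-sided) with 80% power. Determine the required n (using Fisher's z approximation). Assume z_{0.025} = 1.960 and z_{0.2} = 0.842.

n = 31

Fisher's z: C = ½·ln((1+r)/(1−r)) = ½·ln(2.9216) = 0.5361.
n = ((z_{α/2} + z_β)/C)² + 3.
(1.960 + 0.842) / 0.5361 = 2.802 / 0.5361 = 5.227.
n = 5.227² + 3 = 27.32 + 3 = 30.3.
Round up.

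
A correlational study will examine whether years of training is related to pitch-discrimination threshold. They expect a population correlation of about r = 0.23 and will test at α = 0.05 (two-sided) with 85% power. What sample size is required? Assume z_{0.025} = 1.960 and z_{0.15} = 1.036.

Fisher's z: C = ½·ln((1+r)/(1−r)) = ½·ln(1.5974) = 0.2342.
n = ((z_{α/2} + z_β)/C)² + 3.
(1.960 + 1.036) / 0.2342 = 2.996 / 0.2342 = 12.792.
n = 12.792² + 3 = 163.65 + 3 = 166.6.
Round up.

n = 167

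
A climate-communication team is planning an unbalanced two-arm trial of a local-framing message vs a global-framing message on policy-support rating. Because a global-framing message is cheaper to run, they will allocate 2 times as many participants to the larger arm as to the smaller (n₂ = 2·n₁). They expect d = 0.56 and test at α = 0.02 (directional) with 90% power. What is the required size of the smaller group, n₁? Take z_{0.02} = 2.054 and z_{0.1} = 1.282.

n₁ = 54

With allocation ratio k = n₂/n₁ = 2, Var(x̄₁−x̄₂) = σ²(1/n₁ + 1/(k·n₁)) = σ²·(k+1)/(k·n₁).
So n₁ = (1 + 1/k)·((z_{α} + z_β)/d)² = 1.500 × (3.336/0.56)².
n₁ = 1.500 × 35.49 = 53.2.
Round up: n₁ = 54, giving n₂ = 2 × 54 = 108.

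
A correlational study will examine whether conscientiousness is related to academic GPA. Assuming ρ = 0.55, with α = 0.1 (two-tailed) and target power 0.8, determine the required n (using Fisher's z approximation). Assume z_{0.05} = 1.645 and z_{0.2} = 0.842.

n = 20

Fisher's z: C = ½·ln((1+r)/(1−r)) = ½·ln(3.4444) = 0.6184.
n = ((z_{α/2} + z_β)/C)² + 3.
(1.645 + 0.842) / 0.6184 = 2.487 / 0.6184 = 4.022.
n = 4.022² + 3 = 16.17 + 3 = 19.2.
Round up.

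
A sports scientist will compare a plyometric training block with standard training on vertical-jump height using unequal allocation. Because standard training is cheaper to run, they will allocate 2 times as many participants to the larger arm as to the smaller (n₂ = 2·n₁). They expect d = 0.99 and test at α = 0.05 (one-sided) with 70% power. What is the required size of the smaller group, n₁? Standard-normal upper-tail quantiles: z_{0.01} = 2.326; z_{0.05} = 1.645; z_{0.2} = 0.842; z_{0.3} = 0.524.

With allocation ratio k = n₂/n₁ = 2, Var(x̄₁−x̄₂) = σ²(1/n₁ + 1/(k·n₁)) = σ²·(k+1)/(k·n₁).
So n₁ = (1 + 1/k)·((z_{α} + z_β)/d)² = 1.500 × (2.169/0.99)².
n₁ = 1.500 × 4.80 = 7.2.
Round up: n₁ = 8, giving n₂ = 2 × 8 = 16.

n₁ = 8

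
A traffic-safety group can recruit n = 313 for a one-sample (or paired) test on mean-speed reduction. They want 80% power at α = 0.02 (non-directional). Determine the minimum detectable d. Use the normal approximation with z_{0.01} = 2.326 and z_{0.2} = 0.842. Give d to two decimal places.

d_min ≈ 0.18

For a single sample (or paired design) of n = 313: d_min = (z_{α/2} + z_β)/√n.
z-sum = 2.326 + 0.842 = 3.168.
d_min = 3.168 / √313 = 3.168 / 17.692 = 0.179.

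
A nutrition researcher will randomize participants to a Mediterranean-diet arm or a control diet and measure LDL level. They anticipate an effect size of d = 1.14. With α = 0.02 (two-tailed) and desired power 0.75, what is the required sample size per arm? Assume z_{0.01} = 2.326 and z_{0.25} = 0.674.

For two independent groups with equal n: n = 2·((z_{α/2} + z_β) / d)².
z_{α/2} + z_β = 2.326 + 0.674 = 3.000.
n = 2 × (3.000 / 1.14)² = 2 × 2.632² = 2 × 6.93 = 13.9.
Round up to the next whole participant.

n = 14 per group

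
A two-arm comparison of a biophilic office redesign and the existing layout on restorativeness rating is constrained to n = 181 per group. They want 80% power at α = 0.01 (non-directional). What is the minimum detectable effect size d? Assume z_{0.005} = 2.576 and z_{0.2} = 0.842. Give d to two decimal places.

d_min ≈ 0.36

For two independent groups of n = 181 each: d_min = (z_{α/2} + z_β)·√(2/n).
z-sum = 2.576 + 0.842 = 3.418.
d_min = 3.418 × √(2/181) = 3.418 × 0.1051 = 0.359.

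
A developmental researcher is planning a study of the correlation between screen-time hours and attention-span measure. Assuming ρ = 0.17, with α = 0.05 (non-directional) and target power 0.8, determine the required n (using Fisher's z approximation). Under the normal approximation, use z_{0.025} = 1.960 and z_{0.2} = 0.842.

n = 270

Fisher's z: C = ½·ln((1+r)/(1−r)) = ½·ln(1.4096) = 0.1717.
n = ((z_{α/2} + z_β)/C)² + 3.
(1.960 + 0.842) / 0.1717 = 2.802 / 0.1717 = 16.319.
n = 16.319² + 3 = 266.32 + 3 = 269.3.
Round up.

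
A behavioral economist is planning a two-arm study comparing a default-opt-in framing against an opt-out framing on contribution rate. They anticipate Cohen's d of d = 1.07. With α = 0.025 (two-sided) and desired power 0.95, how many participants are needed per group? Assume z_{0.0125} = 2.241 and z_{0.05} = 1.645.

n = 27 per group

For two independent groups with equal n: n = 2·((z_{α/2} + z_β) / d)².
z_{α/2} + z_β = 2.241 + 1.645 = 3.886.
n = 2 × (3.886 / 1.07)² = 2 × 3.632² = 2 × 13.19 = 26.4.
Round up to the next whole participant.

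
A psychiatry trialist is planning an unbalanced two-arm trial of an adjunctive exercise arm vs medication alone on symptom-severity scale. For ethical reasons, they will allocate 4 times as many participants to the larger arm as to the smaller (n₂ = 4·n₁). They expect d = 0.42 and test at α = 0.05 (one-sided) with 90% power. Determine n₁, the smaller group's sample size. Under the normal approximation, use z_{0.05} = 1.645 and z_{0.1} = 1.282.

With allocation ratio k = n₂/n₁ = 4, Var(x̄₁−x̄₂) = σ²(1/n₁ + 1/(k·n₁)) = σ²·(k+1)/(k·n₁).
So n₁ = (1 + 1/k)·((z_{α} + z_β)/d)² = 1.250 × (2.927/0.42)².
n₁ = 1.250 × 48.57 = 60.7.
Round up: n₁ = 61, giving n₂ = 4 × 61 = 244.

n₁ = 61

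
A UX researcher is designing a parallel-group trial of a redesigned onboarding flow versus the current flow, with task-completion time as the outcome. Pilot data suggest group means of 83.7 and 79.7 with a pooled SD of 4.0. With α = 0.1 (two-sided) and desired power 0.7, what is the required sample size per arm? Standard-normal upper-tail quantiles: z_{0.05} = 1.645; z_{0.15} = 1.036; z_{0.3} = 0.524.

n = 10 per group

Cohen's d = |M₁ − M₂| / SD_pooled = |83.7 − 79.7| / 4.0 = 4.0 / 4.0 = 1.000.
For two independent groups with equal n: n = 2·((z_{α/2} + z_β) / d)².
z_{α/2} + z_β = 1.645 + 0.524 = 2.169.
n = 2 × (2.169 / 1.000)² = 2 × 2.169² = 2 × 4.70 = 9.4.
Round up to the next whole participant.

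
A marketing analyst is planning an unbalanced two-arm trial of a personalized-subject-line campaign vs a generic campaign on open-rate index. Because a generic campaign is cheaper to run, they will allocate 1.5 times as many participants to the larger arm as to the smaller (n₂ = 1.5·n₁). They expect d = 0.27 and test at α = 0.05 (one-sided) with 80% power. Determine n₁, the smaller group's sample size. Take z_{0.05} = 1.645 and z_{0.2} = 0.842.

With allocation ratio k = n₂/n₁ = 1.5, Var(x̄₁−x̄₂) = σ²(1/n₁ + 1/(k·n₁)) = σ²·(k+1)/(k·n₁).
So n₁ = (1 + 1/k)·((z_{α} + z_β)/d)² = 1.667 × (2.487/0.27)².
n₁ = 1.667 × 84.84 = 141.4.
Round up: n₁ = 142, giving n₂ = 1.5 × 142 = 213.

n₁ = 142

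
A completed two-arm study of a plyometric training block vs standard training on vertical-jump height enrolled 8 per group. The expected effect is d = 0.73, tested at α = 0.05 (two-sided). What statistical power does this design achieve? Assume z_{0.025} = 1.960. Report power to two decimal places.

For two equal groups, power = Φ(d·√(n/2) − z_{α/2}).
d·√(n/2) = 0.73 × √(8/2) = 0.73 × 2.000 = 1.460.
z_β = 1.460 − 1.960 = -0.500.
Power = Φ(-0.500) = 0.309.

power ≈ 0.31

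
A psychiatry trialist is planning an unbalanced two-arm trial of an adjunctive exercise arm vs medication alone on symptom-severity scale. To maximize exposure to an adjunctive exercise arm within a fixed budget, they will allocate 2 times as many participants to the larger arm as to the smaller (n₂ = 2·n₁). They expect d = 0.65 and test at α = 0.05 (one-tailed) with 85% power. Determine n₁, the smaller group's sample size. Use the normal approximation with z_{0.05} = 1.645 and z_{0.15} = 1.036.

With allocation ratio k = n₂/n₁ = 2, Var(x̄₁−x̄₂) = σ²(1/n₁ + 1/(k·n₁)) = σ²·(k+1)/(k·n₁).
So n₁ = (1 + 1/k)·((z_{α} + z_β)/d)² = 1.500 × (2.681/0.65)².
n₁ = 1.500 × 17.01 = 25.5.
Round up: n₁ = 26, giving n₂ = 2 × 26 = 52.

n₁ = 26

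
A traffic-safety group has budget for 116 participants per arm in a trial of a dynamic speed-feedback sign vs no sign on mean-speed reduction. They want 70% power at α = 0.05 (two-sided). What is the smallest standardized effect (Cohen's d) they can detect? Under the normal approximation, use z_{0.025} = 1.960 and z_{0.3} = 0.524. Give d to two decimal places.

For two independent groups of n = 116 each: d_min = (z_{α/2} + z_β)·√(2/n).
z-sum = 1.960 + 0.524 = 2.484.
d_min = 2.484 × √(2/116) = 2.484 × 0.1313 = 0.326.

d_min ≈ 0.33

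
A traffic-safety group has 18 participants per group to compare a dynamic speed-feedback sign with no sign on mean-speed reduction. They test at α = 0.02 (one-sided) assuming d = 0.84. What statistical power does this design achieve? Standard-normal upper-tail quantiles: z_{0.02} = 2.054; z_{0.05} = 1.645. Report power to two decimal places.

For two equal groups, power = Φ(d·√(n/2) − z_{α}).
d·√(n/2) = 0.84 × √(18/2) = 0.84 × 3.000 = 2.520.
z_β = 2.520 − 2.054 = 0.466.
Power = Φ(0.466) = 0.679.

power ≈ 0.68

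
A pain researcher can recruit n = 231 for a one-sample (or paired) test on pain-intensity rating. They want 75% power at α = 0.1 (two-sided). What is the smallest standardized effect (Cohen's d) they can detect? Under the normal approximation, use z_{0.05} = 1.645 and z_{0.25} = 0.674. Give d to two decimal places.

For a single sample (or paired design) of n = 231: d_min = (z_{α/2} + z_β)/√n.
z-sum = 1.645 + 0.674 = 2.319.
d_min = 2.319 / √231 = 2.319 / 15.199 = 0.153.

d_min ≈ 0.15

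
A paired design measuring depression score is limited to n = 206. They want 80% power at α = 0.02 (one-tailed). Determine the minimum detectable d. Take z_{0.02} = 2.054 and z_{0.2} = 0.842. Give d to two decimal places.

For a single sample (or paired design) of n = 206: d_min = (z_{α} + z_β)/√n.
z-sum = 2.054 + 0.842 = 2.896.
d_min = 2.896 / √206 = 2.896 / 14.353 = 0.202.

d_min ≈ 0.20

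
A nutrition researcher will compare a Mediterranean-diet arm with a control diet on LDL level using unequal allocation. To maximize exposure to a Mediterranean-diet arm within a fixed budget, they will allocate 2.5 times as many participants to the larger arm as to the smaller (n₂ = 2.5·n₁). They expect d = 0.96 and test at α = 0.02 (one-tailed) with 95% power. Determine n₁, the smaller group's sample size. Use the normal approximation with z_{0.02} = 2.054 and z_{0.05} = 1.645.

With allocation ratio k = n₂/n₁ = 2.5, Var(x̄₁−x̄₂) = σ²(1/n₁ + 1/(k·n₁)) = σ²·(k+1)/(k·n₁).
So n₁ = (1 + 1/k)·((z_{α} + z_β)/d)² = 1.400 × (3.699/0.96)².
n₁ = 1.400 × 14.85 = 20.8.
Round up: n₁ = 21, giving n₂ = ⌈2.5 × 21⌉ = ⌈52.5⌉ = 53.

n₁ = 21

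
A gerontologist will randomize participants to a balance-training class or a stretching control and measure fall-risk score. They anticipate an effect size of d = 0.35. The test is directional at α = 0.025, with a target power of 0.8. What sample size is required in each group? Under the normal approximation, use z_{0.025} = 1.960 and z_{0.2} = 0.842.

n = 129 per group

For two independent groups with equal n: n = 2·((z_{α} + z_β) / d)².
z_{α} + z_β = 1.960 + 0.842 = 2.802.
n = 2 × (2.802 / 0.35)² = 2 × 8.006² = 2 × 64.09 = 128.2.
Round up to the next whole participant.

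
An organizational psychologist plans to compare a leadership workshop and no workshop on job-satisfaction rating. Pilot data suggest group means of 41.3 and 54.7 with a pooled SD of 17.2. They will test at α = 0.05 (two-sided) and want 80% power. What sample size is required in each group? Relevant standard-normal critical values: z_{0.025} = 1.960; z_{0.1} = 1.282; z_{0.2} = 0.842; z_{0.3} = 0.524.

Cohen's d = |M₁ − M₂| / SD_pooled = |41.3 − 54.7| / 17.2 = 13.4 / 17.2 = 0.779.
For two independent groups with equal n: n = 2·((z_{α/2} + z_β) / d)².
z_{α/2} + z_β = 1.960 + 0.842 = 2.802.
n = 2 × (2.802 / 0.779)² = 2 × 3.597² = 2 × 12.94 = 25.9.
Round up to the next whole participant.

n = 26 per group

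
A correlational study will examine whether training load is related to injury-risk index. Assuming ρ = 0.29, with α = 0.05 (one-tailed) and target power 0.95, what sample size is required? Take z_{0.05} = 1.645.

n = 125

Fisher's z: C = ½·ln((1+r)/(1−r)) = ½·ln(1.8169) = 0.2986.
n = ((z_{α} + z_β)/C)² + 3.
(1.645 + 1.645) / 0.2986 = 3.290 / 0.2986 = 11.018.
n = 11.018² + 3 = 121.40 + 3 = 124.4.
Round up.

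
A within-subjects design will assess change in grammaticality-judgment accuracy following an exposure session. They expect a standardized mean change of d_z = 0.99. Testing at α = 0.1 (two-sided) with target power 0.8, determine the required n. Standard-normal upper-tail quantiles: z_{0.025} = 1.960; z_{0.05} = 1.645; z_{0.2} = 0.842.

For a paired (one-sample on differences) test: n = ((z_{α/2} + z_β) / d)².
z_{α/2} + z_β = 1.645 + 0.842 = 2.487.
n = (2.487 / 0.99)² = 2.512² = 6.31.
Round up.

n = 7 pairs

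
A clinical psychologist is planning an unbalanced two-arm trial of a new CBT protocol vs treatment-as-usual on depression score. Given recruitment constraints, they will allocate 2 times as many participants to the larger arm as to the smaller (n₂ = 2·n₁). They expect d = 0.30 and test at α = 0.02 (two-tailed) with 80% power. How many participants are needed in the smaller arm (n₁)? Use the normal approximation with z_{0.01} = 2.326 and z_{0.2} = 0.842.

n₁ = 168

With allocation ratio k = n₂/n₁ = 2, Var(x̄₁−x̄₂) = σ²(1/n₁ + 1/(k·n₁)) = σ²·(k+1)/(k·n₁).
So n₁ = (1 + 1/k)·((z_{α/2} + z_β)/d)² = 1.500 × (3.168/0.30)².
n₁ = 1.500 × 111.51 = 167.3.
Round up: n₁ = 168, giving n₂ = 2 × 168 = 336.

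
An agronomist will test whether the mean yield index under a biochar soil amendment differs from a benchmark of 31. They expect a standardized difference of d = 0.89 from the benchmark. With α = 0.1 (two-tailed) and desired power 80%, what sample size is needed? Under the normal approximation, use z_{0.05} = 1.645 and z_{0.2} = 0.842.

n = 8

For a one-sample test: n = ((z_{α/2} + z_β) / d)².
z_{α/2} + z_β = 1.645 + 0.842 = 2.487.
n = (2.487 / 0.89)² = 2.794² = 7.81.
Round up.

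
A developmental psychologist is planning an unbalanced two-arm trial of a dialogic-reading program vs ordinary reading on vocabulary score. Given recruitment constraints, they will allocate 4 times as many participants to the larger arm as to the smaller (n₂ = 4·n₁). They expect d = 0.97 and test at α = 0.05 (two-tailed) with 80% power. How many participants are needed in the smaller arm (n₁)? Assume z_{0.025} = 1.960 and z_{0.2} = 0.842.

With allocation ratio k = n₂/n₁ = 4, Var(x̄₁−x̄₂) = σ²(1/n₁ + 1/(k·n₁)) = σ²·(k+1)/(k·n₁).
So n₁ = (1 + 1/k)·((z_{α/2} + z_β)/d)² = 1.250 × (2.802/0.97)².
n₁ = 1.250 × 8.34 = 10.4.
Round up: n₁ = 11, giving n₂ = 4 × 11 = 44.

n₁ = 11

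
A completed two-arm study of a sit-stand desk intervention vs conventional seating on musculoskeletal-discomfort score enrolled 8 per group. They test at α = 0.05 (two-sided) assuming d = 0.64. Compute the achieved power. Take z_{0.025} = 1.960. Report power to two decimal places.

For two equal groups, power = Φ(d·√(n/2) − z_{α/2}).
d·√(n/2) = 0.64 × √(8/2) = 0.64 × 2.000 = 1.280.
z_β = 1.280 − 1.960 = -0.680.
Power = Φ(-0.680) = 0.248.

power ≈ 0.25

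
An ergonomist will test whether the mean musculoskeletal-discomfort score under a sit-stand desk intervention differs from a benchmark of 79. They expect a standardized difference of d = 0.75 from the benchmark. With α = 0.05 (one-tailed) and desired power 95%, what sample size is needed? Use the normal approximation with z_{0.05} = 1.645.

For a one-sample test: n = ((z_{α} + z_β) / d)².
z_{α} + z_β = 1.645 + 1.645 = 3.290.
n = (3.290 / 0.75)² = 4.387² = 19.24.
Round up.

n = 20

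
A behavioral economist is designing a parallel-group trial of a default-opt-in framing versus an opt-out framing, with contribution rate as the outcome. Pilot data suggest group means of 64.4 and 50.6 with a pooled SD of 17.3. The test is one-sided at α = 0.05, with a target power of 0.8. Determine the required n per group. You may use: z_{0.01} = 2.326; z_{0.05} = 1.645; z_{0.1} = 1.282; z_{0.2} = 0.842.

Cohen's d = |M₁ − M₂| / SD_pooled = |64.4 − 50.6| / 17.3 = 13.8 / 17.3 = 0.798.
For two independent groups with equal n: n = 2·((z_{α} + z_β) / d)².
z_{α} + z_β = 1.645 + 0.842 = 2.487.
n = 2 × (2.487 / 0.798)² = 2 × 3.117² = 2 × 9.71 = 19.4.
Round up to the next whole participant.

n = 20 per group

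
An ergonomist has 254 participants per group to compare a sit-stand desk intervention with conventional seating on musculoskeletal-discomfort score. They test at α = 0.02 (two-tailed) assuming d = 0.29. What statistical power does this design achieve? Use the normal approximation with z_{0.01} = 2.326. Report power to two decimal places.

For two equal groups, power = Φ(d·√(n/2) − z_{α/2}).
d·√(n/2) = 0.29 × √(254/2) = 0.29 × 11.269 = 3.268.
z_β = 3.268 − 2.326 = 0.942.
Power = Φ(0.942) = 0.827.

power ≈ 0.83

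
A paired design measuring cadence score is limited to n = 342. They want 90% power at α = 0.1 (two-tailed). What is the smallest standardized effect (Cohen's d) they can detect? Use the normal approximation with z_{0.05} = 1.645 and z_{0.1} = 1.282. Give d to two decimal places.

d_min ≈ 0.16

For a single sample (or paired design) of n = 342: d_min = (z_{α/2} + z_β)/√n.
z-sum = 1.645 + 1.282 = 2.927.
d_min = 2.927 / √342 = 2.927 / 18.493 = 0.158.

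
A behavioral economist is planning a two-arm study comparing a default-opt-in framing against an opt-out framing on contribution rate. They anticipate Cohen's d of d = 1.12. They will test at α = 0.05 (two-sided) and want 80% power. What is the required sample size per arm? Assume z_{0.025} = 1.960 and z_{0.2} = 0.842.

For two independent groups with equal n: n = 2·((z_{α/2} + z_β) / d)².
z_{α/2} + z_β = 1.960 + 0.842 = 2.802.
n = 2 × (2.802 / 1.12)² = 2 × 2.502² = 2 × 6.26 = 12.5.
Round up to the next whole participant.

n = 13 per group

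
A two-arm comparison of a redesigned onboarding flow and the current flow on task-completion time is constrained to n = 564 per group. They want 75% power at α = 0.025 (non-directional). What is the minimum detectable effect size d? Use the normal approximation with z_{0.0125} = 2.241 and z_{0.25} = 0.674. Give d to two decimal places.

d_min ≈ 0.17

For two independent groups of n = 564 each: d_min = (z_{α/2} + z_β)·√(2/n).
z-sum = 2.241 + 0.674 = 2.915.
d_min = 2.915 × √(2/564) = 2.915 × 0.0595 = 0.174.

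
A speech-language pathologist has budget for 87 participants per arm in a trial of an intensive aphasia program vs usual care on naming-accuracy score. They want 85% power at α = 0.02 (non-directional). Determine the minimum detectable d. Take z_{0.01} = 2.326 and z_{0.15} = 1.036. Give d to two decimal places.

d_min ≈ 0.51

For two independent groups of n = 87 each: d_min = (z_{α/2} + z_β)·√(2/n).
z-sum = 2.326 + 1.036 = 3.362.
d_min = 3.362 × √(2/87) = 3.362 × 0.1516 = 0.510.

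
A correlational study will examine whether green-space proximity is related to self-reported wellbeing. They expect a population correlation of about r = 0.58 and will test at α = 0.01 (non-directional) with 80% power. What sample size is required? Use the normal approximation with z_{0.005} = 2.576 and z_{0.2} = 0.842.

n = 30

Fisher's z: C = ½·ln((1+r)/(1−r)) = ½·ln(3.7619) = 0.6625.
n = ((z_{α/2} + z_β)/C)² + 3.
(2.576 + 0.842) / 0.6625 = 3.418 / 0.6625 = 5.159.
n = 5.159² + 3 = 26.62 + 3 = 29.6.
Round up.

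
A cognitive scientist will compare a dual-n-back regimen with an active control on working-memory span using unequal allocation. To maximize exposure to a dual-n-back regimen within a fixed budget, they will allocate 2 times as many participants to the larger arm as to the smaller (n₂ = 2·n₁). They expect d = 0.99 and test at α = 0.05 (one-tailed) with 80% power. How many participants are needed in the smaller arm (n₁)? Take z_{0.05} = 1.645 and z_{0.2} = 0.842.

With allocation ratio k = n₂/n₁ = 2, Var(x̄₁−x̄₂) = σ²(1/n₁ + 1/(k·n₁)) = σ²·(k+1)/(k·n₁).
So n₁ = (1 + 1/k)·((z_{α} + z_β)/d)² = 1.500 × (2.487/0.99)².
n₁ = 1.500 × 6.31 = 9.5.
Round up: n₁ = 10, giving n₂ = 2 × 10 = 20.

n₁ = 10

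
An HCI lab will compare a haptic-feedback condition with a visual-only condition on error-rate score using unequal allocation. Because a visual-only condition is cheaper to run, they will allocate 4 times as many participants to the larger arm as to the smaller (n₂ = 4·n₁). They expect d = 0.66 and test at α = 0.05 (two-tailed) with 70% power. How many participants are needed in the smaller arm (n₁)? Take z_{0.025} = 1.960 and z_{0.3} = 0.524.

n₁ = 18

With allocation ratio k = n₂/n₁ = 4, Var(x̄₁−x̄₂) = σ²(1/n₁ + 1/(k·n₁)) = σ²·(k+1)/(k·n₁).
So n₁ = (1 + 1/k)·((z_{α/2} + z_β)/d)² = 1.250 × (2.484/0.66)².
n₁ = 1.250 × 14.16 = 17.7.
Round up: n₁ = 18, giving n₂ = 4 × 18 = 72.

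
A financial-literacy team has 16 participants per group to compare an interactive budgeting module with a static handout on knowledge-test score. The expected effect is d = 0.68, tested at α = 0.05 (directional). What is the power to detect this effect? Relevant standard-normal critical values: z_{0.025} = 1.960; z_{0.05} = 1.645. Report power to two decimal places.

For two equal groups, power = Φ(d·√(n/2) − z_{α}).
d·√(n/2) = 0.68 × √(16/2) = 0.68 × 2.828 = 1.923.
z_β = 1.923 − 1.645 = 0.278.
Power = Φ(0.278) = 0.610.

power ≈ 0.61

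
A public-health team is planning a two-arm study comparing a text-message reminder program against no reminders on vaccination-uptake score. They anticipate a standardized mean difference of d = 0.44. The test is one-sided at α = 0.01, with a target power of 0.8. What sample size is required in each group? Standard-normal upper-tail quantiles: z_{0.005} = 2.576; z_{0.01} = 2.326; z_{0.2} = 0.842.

n = 104 per group

For two independent groups with equal n: n = 2·((z_{α} + z_β) / d)².
z_{α} + z_β = 2.326 + 0.842 = 3.168.
n = 2 × (3.168 / 0.44)² = 2 × 7.200² = 2 × 51.84 = 103.7.
Round up to the next whole participant.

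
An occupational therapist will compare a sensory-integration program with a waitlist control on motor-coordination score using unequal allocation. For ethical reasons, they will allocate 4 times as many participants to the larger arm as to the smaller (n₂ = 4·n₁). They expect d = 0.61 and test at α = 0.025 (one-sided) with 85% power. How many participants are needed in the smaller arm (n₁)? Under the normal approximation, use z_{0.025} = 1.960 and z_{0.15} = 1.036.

With allocation ratio k = n₂/n₁ = 4, Var(x̄₁−x̄₂) = σ²(1/n₁ + 1/(k·n₁)) = σ²·(k+1)/(k·n₁).
So n₁ = (1 + 1/k)·((z_{α} + z_β)/d)² = 1.250 × (2.996/0.61)².
n₁ = 1.250 × 24.12 = 30.2.
Round up: n₁ = 31, giving n₂ = 4 × 31 = 124.

n₁ = 31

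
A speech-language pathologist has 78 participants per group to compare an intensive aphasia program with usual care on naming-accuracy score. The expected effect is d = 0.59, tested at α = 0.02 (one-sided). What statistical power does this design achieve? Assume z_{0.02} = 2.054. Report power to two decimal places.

power ≈ 0.95

For two equal groups, power = Φ(d·√(n/2) − z_{α}).
d·√(n/2) = 0.59 × √(78/2) = 0.59 × 6.245 = 3.685.
z_β = 3.685 − 2.054 = 1.631.
Power = Φ(1.631) = 0.949.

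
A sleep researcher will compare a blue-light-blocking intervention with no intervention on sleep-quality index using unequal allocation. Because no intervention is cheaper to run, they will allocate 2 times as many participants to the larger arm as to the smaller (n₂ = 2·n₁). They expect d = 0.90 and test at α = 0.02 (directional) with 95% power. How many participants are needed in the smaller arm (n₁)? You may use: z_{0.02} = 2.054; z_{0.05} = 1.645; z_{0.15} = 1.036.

n₁ = 26

With allocation ratio k = n₂/n₁ = 2, Var(x̄₁−x̄₂) = σ²(1/n₁ + 1/(k·n₁)) = σ²·(k+1)/(k·n₁).
So n₁ = (1 + 1/k)·((z_{α} + z_β)/d)² = 1.500 × (3.699/0.90)².
n₁ = 1.500 × 16.89 = 25.3.
Round up: n₁ = 26, giving n₂ = 2 × 26 = 52.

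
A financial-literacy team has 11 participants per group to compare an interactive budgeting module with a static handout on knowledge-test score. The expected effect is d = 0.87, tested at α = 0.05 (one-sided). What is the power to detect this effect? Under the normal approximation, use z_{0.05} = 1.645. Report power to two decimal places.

For two equal groups, power = Φ(d·√(n/2) − z_{α}).
d·√(n/2) = 0.87 × √(11/2) = 0.87 × 2.345 = 2.040.
z_β = 2.040 − 1.645 = 0.395.
Power = Φ(0.395) = 0.654.

power ≈ 0.65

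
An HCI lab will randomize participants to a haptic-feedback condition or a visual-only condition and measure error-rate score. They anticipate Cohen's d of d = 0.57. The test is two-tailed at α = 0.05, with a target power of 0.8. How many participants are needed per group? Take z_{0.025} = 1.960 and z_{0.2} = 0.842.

n = 49 per group

For two independent groups with equal n: n = 2·((z_{α/2} + z_β) / d)².
z_{α/2} + z_β = 1.960 + 0.842 = 2.802.
n = 2 × (2.802 / 0.57)² = 2 × 4.916² = 2 × 24.16 = 48.3.
Round up to the next whole participant.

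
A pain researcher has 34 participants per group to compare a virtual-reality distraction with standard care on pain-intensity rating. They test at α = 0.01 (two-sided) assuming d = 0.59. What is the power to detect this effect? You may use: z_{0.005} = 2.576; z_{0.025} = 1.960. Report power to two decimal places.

For two equal groups, power = Φ(d·√(n/2) − z_{α/2}).
d·√(n/2) = 0.59 × √(34/2) = 0.59 × 4.123 = 2.433.
z_β = 2.433 − 2.576 = -0.143.
Power = Φ(-0.143) = 0.443.

power ≈ 0.44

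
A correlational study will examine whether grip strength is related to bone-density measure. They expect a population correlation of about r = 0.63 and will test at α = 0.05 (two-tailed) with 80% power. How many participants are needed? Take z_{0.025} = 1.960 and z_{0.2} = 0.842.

n = 18

Fisher's z: C = ½·ln((1+r)/(1−r)) = ½·ln(4.4054) = 0.7414.
n = ((z_{α/2} + z_β)/C)² + 3.
(1.960 + 0.842) / 0.7414 = 2.802 / 0.7414 = 3.779.
n = 3.779² + 3 = 14.28 + 3 = 17.3.
Round up.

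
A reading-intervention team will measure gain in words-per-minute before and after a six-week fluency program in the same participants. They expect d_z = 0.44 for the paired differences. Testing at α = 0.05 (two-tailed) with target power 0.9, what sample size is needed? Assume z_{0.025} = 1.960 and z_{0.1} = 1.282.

n = 55 pairs

For a paired (one-sample on differences) test: n = ((z_{α/2} + z_β) / d)².
z_{α/2} + z_β = 1.960 + 1.282 = 3.242.
n = (3.242 / 0.44)² = 7.368² = 54.29.
Round up.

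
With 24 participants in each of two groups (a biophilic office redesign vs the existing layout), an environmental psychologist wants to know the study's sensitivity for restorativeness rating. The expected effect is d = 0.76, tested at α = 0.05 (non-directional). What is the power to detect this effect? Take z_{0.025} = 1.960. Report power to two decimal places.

power ≈ 0.75

For two equal groups, power = Φ(d·√(n/2) − z_{α/2}).
d·√(n/2) = 0.76 × √(24/2) = 0.76 × 3.464 = 2.633.
z_β = 2.633 − 1.960 = 0.673.
Power = Φ(0.673) = 0.749.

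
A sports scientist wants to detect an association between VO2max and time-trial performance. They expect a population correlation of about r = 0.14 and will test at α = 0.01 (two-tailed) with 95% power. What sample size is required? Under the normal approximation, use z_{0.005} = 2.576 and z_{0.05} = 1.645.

Fisher's z: C = ½·ln((1+r)/(1−r)) = ½·ln(1.3256) = 0.1409.
n = ((z_{α/2} + z_β)/C)² + 3.
(2.576 + 1.645) / 0.1409 = 4.221 / 0.1409 = 29.957.
n = 29.957² + 3 = 897.45 + 3 = 900.4.
Round up.

n = 901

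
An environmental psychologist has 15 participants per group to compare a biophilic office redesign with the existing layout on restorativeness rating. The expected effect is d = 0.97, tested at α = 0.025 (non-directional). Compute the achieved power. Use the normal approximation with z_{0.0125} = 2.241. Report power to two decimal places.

power ≈ 0.66

For two equal groups, power = Φ(d·√(n/2) − z_{α/2}).
d·√(n/2) = 0.97 × √(15/2) = 0.97 × 2.739 = 2.656.
z_β = 2.656 − 2.241 = 0.415.
Power = Φ(0.415) = 0.661.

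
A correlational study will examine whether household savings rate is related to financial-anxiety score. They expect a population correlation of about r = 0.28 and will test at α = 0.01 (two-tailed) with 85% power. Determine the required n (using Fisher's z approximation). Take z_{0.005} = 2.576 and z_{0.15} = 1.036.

Fisher's z: C = ½·ln((1+r)/(1−r)) = ½·ln(1.7778) = 0.2877.
n = ((z_{α/2} + z_β)/C)² + 3.
(2.576 + 1.036) / 0.2877 = 3.612 / 0.2877 = 12.555.
n = 12.555² + 3 = 157.62 + 3 = 160.6.
Round up.

n = 161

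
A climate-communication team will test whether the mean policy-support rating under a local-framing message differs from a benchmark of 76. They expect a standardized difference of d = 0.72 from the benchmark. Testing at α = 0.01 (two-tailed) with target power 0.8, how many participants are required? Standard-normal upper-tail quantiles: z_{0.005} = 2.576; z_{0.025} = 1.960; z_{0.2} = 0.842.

For a one-sample test: n = ((z_{α/2} + z_β) / d)².
z_{α/2} + z_β = 2.576 + 0.842 = 3.418.
n = (3.418 / 0.72)² = 4.747² = 22.54.
Round up.

n = 23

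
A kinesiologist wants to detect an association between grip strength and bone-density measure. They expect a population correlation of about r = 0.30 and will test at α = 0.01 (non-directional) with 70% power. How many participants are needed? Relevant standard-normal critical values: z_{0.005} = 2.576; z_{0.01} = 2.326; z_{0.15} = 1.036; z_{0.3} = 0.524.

Fisher's z: C = ½·ln((1+r)/(1−r)) = ½·ln(1.8571) = 0.3095.
n = ((z_{α/2} + z_β)/C)² + 3.
(2.576 + 0.524) / 0.3095 = 3.100 / 0.3095 = 10.016.
n = 10.016² + 3 = 100.32 + 3 = 103.3.
Round up.

n = 104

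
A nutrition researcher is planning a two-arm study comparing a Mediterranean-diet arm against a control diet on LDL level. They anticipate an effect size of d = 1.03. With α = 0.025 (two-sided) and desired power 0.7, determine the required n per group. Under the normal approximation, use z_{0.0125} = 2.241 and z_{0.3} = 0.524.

n = 15 per group

For two independent groups with equal n: n = 2·((z_{α/2} + z_β) / d)².
z_{α/2} + z_β = 2.241 + 0.524 = 2.765.
n = 2 × (2.765 / 1.03)² = 2 × 2.684² = 2 × 7.21 = 14.4.
Round up to the next whole participant.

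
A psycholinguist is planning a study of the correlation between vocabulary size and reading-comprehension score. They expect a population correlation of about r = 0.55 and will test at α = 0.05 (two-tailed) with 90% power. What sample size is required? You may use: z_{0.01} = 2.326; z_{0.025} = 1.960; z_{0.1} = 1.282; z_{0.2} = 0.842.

n = 31

Fisher's z: C = ½·ln((1+r)/(1−r)) = ½·ln(3.4444) = 0.6184.
n = ((z_{α/2} + z_β)/C)² + 3.
(1.960 + 1.282) / 0.6184 = 3.242 / 0.6184 = 5.243.
n = 5.243² + 3 = 27.48 + 3 = 30.5.
Round up.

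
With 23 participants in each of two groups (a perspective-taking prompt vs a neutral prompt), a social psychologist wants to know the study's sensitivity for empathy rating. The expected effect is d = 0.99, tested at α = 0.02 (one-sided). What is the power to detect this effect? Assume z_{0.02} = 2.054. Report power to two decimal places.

For two equal groups, power = Φ(d·√(n/2) − z_{α}).
d·√(n/2) = 0.99 × √(23/2) = 0.99 × 3.391 = 3.357.
z_β = 3.357 − 2.054 = 1.303.
Power = Φ(1.303) = 0.904.

power ≈ 0.90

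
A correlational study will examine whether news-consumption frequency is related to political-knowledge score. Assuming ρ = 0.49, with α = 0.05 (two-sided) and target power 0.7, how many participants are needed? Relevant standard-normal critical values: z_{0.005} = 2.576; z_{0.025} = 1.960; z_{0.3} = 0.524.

n = 25

Fisher's z: C = ½·ln((1+r)/(1−r)) = ½·ln(2.9216) = 0.5361.
n = ((z_{α/2} + z_β)/C)² + 3.
(1.960 + 0.524) / 0.5361 = 2.484 / 0.5361 = 4.633.
n = 4.633² + 3 = 21.47 + 3 = 24.5.
Round up.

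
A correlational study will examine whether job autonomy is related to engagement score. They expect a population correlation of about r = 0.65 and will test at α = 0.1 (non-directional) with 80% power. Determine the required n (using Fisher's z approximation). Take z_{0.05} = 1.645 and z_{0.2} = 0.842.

Fisher's z: C = ½·ln((1+r)/(1−r)) = ½·ln(4.7143) = 0.7753.
n = ((z_{α/2} + z_β)/C)² + 3.
(1.645 + 0.842) / 0.7753 = 2.487 / 0.7753 = 3.208.
n = 3.208² + 3 = 10.29 + 3 = 13.3.
Round up.

n = 14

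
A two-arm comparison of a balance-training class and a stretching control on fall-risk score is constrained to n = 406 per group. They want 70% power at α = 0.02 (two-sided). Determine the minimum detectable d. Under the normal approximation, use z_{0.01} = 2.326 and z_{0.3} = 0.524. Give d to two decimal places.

For two independent groups of n = 406 each: d_min = (z_{α/2} + z_β)·√(2/n).
z-sum = 2.326 + 0.524 = 2.850.
d_min = 2.850 × √(2/406) = 2.850 × 0.0702 = 0.200.

d_min ≈ 0.20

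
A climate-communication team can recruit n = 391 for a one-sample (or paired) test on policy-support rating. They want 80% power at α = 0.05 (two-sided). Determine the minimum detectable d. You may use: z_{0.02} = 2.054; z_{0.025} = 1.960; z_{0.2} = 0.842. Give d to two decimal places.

For a single sample (or paired design) of n = 391: d_min = (z_{α/2} + z_β)/√n.
z-sum = 1.960 + 0.842 = 2.802.
d_min = 2.802 / √391 = 2.802 / 19.774 = 0.142.

d_min ≈ 0.14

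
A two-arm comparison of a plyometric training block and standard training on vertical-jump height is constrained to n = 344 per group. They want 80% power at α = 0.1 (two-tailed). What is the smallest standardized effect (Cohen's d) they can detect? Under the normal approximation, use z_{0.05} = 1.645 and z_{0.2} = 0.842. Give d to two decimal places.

For two independent groups of n = 344 each: d_min = (z_{α/2} + z_β)·√(2/n).
z-sum = 1.645 + 0.842 = 2.487.
d_min = 2.487 × √(2/344) = 2.487 × 0.0762 = 0.190.

d_min ≈ 0.19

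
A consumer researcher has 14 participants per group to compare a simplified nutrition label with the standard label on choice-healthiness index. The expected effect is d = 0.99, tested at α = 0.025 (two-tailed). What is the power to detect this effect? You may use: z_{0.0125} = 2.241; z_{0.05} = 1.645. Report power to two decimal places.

For two equal groups, power = Φ(d·√(n/2) − z_{α/2}).
d·√(n/2) = 0.99 × √(14/2) = 0.99 × 2.646 = 2.619.
z_β = 2.619 − 2.241 = 0.378.
Power = Φ(0.378) = 0.647.

power ≈ 0.65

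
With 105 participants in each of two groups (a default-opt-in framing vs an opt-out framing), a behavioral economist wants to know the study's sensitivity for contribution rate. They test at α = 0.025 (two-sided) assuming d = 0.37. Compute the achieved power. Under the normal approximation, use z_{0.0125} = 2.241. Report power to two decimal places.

For two equal groups, power = Φ(d·√(n/2) − z_{α/2}).
d·√(n/2) = 0.37 × √(105/2) = 0.37 × 7.246 = 2.681.
z_β = 2.681 − 2.241 = 0.440.
Power = Φ(0.440) = 0.670.

power ≈ 0.67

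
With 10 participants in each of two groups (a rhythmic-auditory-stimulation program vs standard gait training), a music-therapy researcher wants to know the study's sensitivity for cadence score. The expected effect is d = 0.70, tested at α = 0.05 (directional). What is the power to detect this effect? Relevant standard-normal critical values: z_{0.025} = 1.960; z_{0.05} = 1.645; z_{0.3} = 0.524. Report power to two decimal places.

power ≈ 0.47

For two equal groups, power = Φ(d·√(n/2) − z_{α}).
d·√(n/2) = 0.70 × √(10/2) = 0.70 × 2.236 = 1.565.
z_β = 1.565 − 1.645 = -0.080.
Power = Φ(-0.080) = 0.468.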